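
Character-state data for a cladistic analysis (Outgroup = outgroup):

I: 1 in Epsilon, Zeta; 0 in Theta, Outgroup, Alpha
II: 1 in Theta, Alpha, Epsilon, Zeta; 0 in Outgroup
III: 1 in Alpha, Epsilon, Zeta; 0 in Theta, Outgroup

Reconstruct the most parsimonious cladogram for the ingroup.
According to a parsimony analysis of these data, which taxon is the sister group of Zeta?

Epsilon

The outgroup has state '0' for every character, so '1' is the derived state throughout.
Only Epsilon and Zeta show the derived state '1' for I, supporting them as a clade.
II (derived state '1') is shared by all ingroup taxa — unites the whole ingroup.
III (derived state '1') is shared by Alpha, Epsilon, and Zeta — a synapomorphy uniting that clade.
Most parsimonious ingroup topology: (((Epsilon,Zeta),Alpha),Theta).
Zeta and Epsilon form a cherry on this tree, so they are sister taxa.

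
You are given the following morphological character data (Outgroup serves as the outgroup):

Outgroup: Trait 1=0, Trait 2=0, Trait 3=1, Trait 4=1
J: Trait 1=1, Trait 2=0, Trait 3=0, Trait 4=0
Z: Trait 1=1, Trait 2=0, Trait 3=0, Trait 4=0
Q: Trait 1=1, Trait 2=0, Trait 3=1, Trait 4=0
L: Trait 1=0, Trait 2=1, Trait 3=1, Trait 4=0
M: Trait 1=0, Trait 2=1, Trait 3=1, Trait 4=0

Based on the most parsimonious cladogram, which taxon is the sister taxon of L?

Character polarity is set by the outgroup: the derived state is whichever differs from the outgroup's state, so for Trait 3, Trait 4 the derived state is '0', and for the remaining characters it is '1'.
Trait 1: derived state '1' in J, Q, and Z only — synapomorphy for {J, Q, Z}.
Trait 2: derived state '1' in L and M only — synapomorphy for {L, M}.
Trait 3 (derived state '0') is shared by J and Z — a synapomorphy uniting that clade.
All ingroup taxa share the derived state '0' for Trait 4; it defines the ingroup but does not resolve relationships within it.
Most parsimonious ingroup topology: (((J,Z),Q),(L,M)).
L and M form a cherry on this tree, so they are sister taxa.

M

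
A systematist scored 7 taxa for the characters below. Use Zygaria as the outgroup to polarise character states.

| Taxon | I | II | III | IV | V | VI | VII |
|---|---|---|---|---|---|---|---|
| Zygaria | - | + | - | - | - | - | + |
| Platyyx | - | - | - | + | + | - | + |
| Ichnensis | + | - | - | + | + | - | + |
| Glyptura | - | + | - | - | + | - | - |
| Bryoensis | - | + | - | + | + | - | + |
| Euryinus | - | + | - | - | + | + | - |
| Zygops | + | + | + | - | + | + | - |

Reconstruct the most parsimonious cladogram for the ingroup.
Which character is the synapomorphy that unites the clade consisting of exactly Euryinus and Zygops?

Character polarity is set by the outgroup: the derived state is whichever differs from the outgroup's state, so for II, VII the derived state is '-', and for the remaining characters it is '+'.
I groups Ichnensis and Zygops, which is incompatible with the clades supported by the remaining characters; treating it as convergent (homoplasy) costs fewer steps than any alternative tree.
II (derived state '-') is shared by Ichnensis and Platyyx — a synapomorphy uniting that clade.
III: derived state '+' in Zygops only — an autapomorphy, so it tells us nothing about relationships among taxa.
IV (derived state '+') is shared by Bryoensis, Ichnensis, and Platyyx — a synapomorphy uniting that clade.
All ingroup taxa share the derived state '+' for V; it defines the ingroup but does not resolve relationships within it.
VI (derived state '+') is shared by Euryinus and Zygops — a synapomorphy uniting that clade.
VII (derived state '-') is shared by Euryinus, Glyptura, and Zygops — a synapomorphy uniting that clade.
Most parsimonious ingroup topology: (((Platyyx,Ichnensis),Bryoensis),(Glyptura,(Euryinus,Zygops))).
The clade {Euryinus, Zygops} is supported by VI: its derived state '+' occurs in exactly those taxa and in no other taxon (including the outgroup).

VI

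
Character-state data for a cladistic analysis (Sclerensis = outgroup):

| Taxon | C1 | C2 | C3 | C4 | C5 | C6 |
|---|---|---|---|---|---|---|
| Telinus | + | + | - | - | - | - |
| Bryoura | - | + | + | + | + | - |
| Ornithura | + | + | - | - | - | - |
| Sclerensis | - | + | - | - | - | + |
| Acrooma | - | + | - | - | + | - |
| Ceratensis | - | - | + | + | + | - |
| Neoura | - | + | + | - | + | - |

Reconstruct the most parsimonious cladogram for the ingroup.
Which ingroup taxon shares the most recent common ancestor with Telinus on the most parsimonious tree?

Ornithura

Character polarity is set by the outgroup: the derived state is whichever differs from the outgroup's state, so for C2, C6 the derived state is '-', and for the remaining characters it is '+'.
C1 (derived state '+') is shared by Ornithura and Telinus — a synapomorphy uniting that clade.
C2: derived state '-' in Ceratensis only — an autapomorphy, so it tells us nothing about relationships among taxa.
Only Bryoura, Ceratensis, and Neoura show the derived state '+' for C3, supporting them as a clade.
Only Bryoura and Ceratensis show the derived state '+' for C4, supporting them as a clade.
Only Acrooma, Bryoura, Ceratensis, and Neoura show the derived state '+' for C5, supporting them as a clade.
All ingroup taxa share the derived state '-' for C6; it defines the ingroup but does not resolve relationships within it.
Most parsimonious ingroup topology: ((Acrooma,((Ceratensis,Bryoura),Neoura)),(Ornithura,Telinus)).
Telinus and Ornithura form a cherry on this tree, so they are sister taxa.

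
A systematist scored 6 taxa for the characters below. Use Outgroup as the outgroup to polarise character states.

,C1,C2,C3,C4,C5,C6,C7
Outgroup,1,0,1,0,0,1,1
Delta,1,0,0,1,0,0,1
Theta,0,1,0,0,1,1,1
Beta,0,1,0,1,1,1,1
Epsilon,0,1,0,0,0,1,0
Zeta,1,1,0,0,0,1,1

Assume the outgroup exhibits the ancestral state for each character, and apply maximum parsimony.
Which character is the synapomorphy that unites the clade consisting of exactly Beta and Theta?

C5

Character polarity is set by the outgroup: the derived state is whichever differs from the outgroup's state, so for C1, C3, C6, C7 the derived state is '0', and for the remaining characters it is '1'.
C1: derived state '0' in Beta, Epsilon, and Theta only — synapomorphy for {Beta, Epsilon, Theta}.
C2 (derived state '1') is shared by Beta, Epsilon, Theta, and Zeta — a synapomorphy uniting that clade.
All ingroup taxa share the derived state '0' for C3; it defines the ingroup but does not resolve relationships within it.
C4 groups Beta and Delta, which is incompatible with the clades supported by the remaining characters; treating it as convergent (homoplasy) costs fewer steps than any alternative tree.
C5: derived state '1' in Beta and Theta only — synapomorphy for {Beta, Theta}.
C6 (derived state '0') is unique to Delta (autapomorphy; uninformative for grouping).
C7 (derived state '0') is unique to Epsilon (autapomorphy; uninformative for grouping).
Most parsimonious ingroup topology: (Delta,(((Theta,Beta),Epsilon),Zeta)).
The clade {Beta, Theta} is supported by C5: its derived state '1' occurs in exactly those taxa and in no other taxon (including the outgroup).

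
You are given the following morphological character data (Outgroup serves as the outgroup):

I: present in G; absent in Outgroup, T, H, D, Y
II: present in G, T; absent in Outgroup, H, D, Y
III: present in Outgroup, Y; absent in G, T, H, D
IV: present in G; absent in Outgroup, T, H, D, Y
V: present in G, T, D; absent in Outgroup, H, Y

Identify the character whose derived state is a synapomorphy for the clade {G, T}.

II

Character polarity is set by the outgroup: the derived state is whichever differs from the outgroup's state, so for III the derived state is 'absent', and for the remaining characters it is 'present'.
I (derived state 'present') is unique to G (autapomorphy; uninformative for grouping).
II: derived state 'present' in G and T only — synapomorphy for {G, T}.
III (derived state 'absent') is shared by D, G, H, and T — a synapomorphy uniting that clade.
IV (derived state 'present') is unique to G (autapomorphy; uninformative for grouping).
Only D, G, and T show the derived state 'present' for V, supporting them as a clade.
Most parsimonious ingroup topology: ((((G,T),D),H),Y).
The clade {G, T} is supported by II: its derived state 'present' occurs in exactly those taxa and in no other taxon (including the outgroup).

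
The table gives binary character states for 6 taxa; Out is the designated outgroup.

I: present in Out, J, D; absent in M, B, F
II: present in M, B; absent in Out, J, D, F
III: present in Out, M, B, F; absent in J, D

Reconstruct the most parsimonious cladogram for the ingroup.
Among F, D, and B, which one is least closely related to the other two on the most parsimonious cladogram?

D

Character polarity is set by the outgroup: the derived state is whichever differs from the outgroup's state, so for I, III the derived state is 'absent', and for the remaining characters it is 'present'.
I (derived state 'absent') is shared by B, F, and M — a synapomorphy uniting that clade.
II: derived state 'present' in B and M only — synapomorphy for {B, M}.
III (derived state 'absent') is shared by D and J — a synapomorphy uniting that clade.
Most parsimonious ingroup topology: (((M,B),F),(J,D)).
B and F share a more recent common ancestor with each other than either does with D, so D is the least closely related of the three.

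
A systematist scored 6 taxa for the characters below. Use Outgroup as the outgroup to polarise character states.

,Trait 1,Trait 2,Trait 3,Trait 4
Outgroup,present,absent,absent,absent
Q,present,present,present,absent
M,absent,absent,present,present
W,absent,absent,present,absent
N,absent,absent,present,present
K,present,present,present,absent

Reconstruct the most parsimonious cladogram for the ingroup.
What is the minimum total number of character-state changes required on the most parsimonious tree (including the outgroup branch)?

Character polarity is set by the outgroup: the derived state is whichever differs from the outgroup's state, so for Trait 1 the derived state is 'absent', and for the remaining characters it is 'present'.
Trait 1: derived state 'absent' in M, N, and W only — synapomorphy for {M, N, W}.
Trait 2 (derived state 'present') is shared by K and Q — a synapomorphy uniting that clade.
Trait 3 (derived state 'present') is shared by all ingroup taxa — unites the whole ingroup.
Only M and N show the derived state 'present' for Trait 4, supporting them as a clade.
Most parsimonious ingroup topology: ((Q,K),((M,N),W)).
Changes per character on this tree: Trait 1: 1; Trait 2: 1; Trait 3: 1; Trait 4: 1.
Total = 4.

4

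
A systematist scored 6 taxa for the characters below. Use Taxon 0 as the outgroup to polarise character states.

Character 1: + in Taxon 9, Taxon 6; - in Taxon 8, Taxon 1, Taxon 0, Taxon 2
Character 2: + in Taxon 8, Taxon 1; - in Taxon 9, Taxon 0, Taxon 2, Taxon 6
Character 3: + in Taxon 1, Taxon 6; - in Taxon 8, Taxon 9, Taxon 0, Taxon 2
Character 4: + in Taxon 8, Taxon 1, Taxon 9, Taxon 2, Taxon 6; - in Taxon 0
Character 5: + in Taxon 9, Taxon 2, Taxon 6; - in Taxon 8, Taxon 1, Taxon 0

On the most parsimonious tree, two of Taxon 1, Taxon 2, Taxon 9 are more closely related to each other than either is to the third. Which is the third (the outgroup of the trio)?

The outgroup has state '-' for every character, so '+' is the derived state throughout.
Character 1: derived state '+' in Taxon 6 and Taxon 9 only — synapomorphy for {Taxon 6, Taxon 9}.
Character 2 (derived state '+') is shared by Taxon 1 and Taxon 8 — a synapomorphy uniting that clade.
Character 3 groups Taxon 1 and Taxon 6, which is incompatible with the clades supported by the remaining characters; treating it as convergent (homoplasy) costs fewer steps than any alternative tree.
All ingroup taxa share the derived state '+' for Character 4; it defines the ingroup but does not resolve relationships within it.
Character 5 (derived state '+') is shared by Taxon 2, Taxon 6, and Taxon 9 — a synapomorphy uniting that clade.
Most parsimonious ingroup topology: (((Taxon 9,Taxon 6),Taxon 2),(Taxon 1,Taxon 8)).
Taxon 9 and Taxon 2 share a more recent common ancestor with each other than either does with Taxon 1, so Taxon 1 is the least closely related of the three.

Taxon 1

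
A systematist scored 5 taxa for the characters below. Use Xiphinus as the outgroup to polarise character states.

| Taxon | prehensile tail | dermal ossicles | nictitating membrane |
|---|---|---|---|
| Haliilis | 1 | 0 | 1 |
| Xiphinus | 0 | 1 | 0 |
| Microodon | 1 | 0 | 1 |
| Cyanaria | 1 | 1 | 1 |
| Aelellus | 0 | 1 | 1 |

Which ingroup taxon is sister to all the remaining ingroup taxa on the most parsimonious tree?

Aelellus

Character polarity is set by the outgroup: the derived state is whichever differs from the outgroup's state, so for dermal ossicles the derived state is '0', and for the remaining characters it is '1'.
Only Cyanaria, Haliilis, and Microodon show the derived state '1' for prehensile tail, supporting them as a clade.
dermal ossicles: derived state '0' in Haliilis and Microodon only — synapomorphy for {Haliilis, Microodon}.
All ingroup taxa share the derived state '1' for nictitating membrane; it defines the ingroup but does not resolve relationships within it.
Most parsimonious ingroup topology: (((Haliilis,Microodon),Cyanaria),Aelellus).
Aelellus is sister to the clade containing all other ingroup taxa, so it is the earliest-diverging (most basal) ingroup lineage.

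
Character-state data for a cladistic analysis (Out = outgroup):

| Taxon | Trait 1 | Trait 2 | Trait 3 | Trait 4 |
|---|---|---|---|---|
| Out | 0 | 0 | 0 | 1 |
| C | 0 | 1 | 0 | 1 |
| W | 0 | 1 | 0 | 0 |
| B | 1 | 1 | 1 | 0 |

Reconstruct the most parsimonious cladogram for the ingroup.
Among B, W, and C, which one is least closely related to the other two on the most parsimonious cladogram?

C

Character polarity is set by the outgroup: the derived state is whichever differs from the outgroup's state, so for Trait 4 the derived state is '0', and for the remaining characters it is '1'.
Trait 1: derived state '1' in B only — an autapomorphy, so it tells us nothing about relationships among taxa.
All ingroup taxa share the derived state '1' for Trait 2; it defines the ingroup but does not resolve relationships within it.
Trait 3 (derived state '1') is unique to B (autapomorphy; uninformative for grouping).
Trait 4 (derived state '0') is shared by B and W — a synapomorphy uniting that clade.
Most parsimonious ingroup topology: (C,(W,B)).
W and B share a more recent common ancestor with each other than either does with C, so C is the least closely related of the three.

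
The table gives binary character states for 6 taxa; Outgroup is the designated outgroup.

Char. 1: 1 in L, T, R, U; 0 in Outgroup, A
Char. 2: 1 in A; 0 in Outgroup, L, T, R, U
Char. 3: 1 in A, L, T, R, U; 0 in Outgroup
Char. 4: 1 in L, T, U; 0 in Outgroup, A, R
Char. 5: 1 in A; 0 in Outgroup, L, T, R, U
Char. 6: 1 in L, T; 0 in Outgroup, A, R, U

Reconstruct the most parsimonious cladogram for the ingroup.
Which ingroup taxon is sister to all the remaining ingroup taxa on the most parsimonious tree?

A

The outgroup has state '0' for every character, so '1' is the derived state throughout.
Char. 1: derived state '1' in L, R, T, and U only — synapomorphy for {L, R, T, U}.
Char. 2: derived state '1' in A only — an autapomorphy, so it tells us nothing about relationships among taxa.
Char. 3 (derived state '1') is shared by all ingroup taxa — unites the whole ingroup.
Only L, T, and U show the derived state '1' for Char. 4, supporting them as a clade.
Char. 5: derived state '1' in A only — an autapomorphy, so it tells us nothing about relationships among taxa.
Char. 6: derived state '1' in L and T only — synapomorphy for {L, T}.
Most parsimonious ingroup topology: (A,(((L,T),U),R)).
A is sister to the clade containing all other ingroup taxa, so it is the earliest-diverging (most basal) ingroup lineage.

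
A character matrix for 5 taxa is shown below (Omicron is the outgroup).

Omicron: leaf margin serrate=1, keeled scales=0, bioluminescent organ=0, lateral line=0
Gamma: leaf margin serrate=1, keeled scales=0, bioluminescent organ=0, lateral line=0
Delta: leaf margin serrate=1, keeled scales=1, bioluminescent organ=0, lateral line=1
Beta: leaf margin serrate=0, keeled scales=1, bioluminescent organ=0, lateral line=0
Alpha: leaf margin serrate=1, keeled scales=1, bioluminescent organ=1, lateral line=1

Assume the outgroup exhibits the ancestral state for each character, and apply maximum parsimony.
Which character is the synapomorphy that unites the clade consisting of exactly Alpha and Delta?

lateral line

Character polarity is set by the outgroup: the derived state is whichever differs from the outgroup's state, so for leaf margin serrate the derived state is '0', and for the remaining characters it is '1'.
leaf margin serrate (derived state '0') is unique to Beta (autapomorphy; uninformative for grouping).
keeled scales (derived state '1') is shared by Alpha, Beta, and Delta — a synapomorphy uniting that clade.
bioluminescent organ (derived state '1') is unique to Alpha (autapomorphy; uninformative for grouping).
lateral line (derived state '1') is shared by Alpha and Delta — a synapomorphy uniting that clade.
Most parsimonious ingroup topology: (Gamma,((Delta,Alpha),Beta)).
The clade {Alpha, Delta} is supported by lateral line: its derived state '1' occurs in exactly those taxa and in no other taxon (including the outgroup).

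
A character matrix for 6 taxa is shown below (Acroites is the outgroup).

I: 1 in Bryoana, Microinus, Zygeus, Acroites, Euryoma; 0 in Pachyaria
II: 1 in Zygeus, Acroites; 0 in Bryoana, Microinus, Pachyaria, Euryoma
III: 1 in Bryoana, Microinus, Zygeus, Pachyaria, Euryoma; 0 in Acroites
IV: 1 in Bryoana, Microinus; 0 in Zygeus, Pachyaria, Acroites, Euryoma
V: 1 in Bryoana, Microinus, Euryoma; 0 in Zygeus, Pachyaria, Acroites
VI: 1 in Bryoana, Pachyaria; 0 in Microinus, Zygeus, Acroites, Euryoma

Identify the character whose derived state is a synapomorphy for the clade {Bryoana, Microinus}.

Character polarity is set by the outgroup: the derived state is whichever differs from the outgroup's state, so for I, II the derived state is '0', and for the remaining characters it is '1'.
I (derived state '0') is unique to Pachyaria (autapomorphy; uninformative for grouping).
II: derived state '0' in Bryoana, Euryoma, Microinus, and Pachyaria only — synapomorphy for {Bryoana, Euryoma, Microinus, Pachyaria}.
III (derived state '1') is shared by all ingroup taxa — unites the whole ingroup.
IV: derived state '1' in Bryoana and Microinus only — synapomorphy for {Bryoana, Microinus}.
Only Bryoana, Euryoma, and Microinus show the derived state '1' for V, supporting them as a clade.
VI groups Bryoana and Pachyaria, which is incompatible with the clades supported by the remaining characters; treating it as convergent (homoplasy) costs fewer steps than any alternative tree.
Most parsimonious ingroup topology: ((((Bryoana,Microinus),Euryoma),Pachyaria),Zygeus).
The clade {Bryoana, Microinus} is supported by IV: its derived state '1' occurs in exactly those taxa and in no other taxon (including the outgroup).

IV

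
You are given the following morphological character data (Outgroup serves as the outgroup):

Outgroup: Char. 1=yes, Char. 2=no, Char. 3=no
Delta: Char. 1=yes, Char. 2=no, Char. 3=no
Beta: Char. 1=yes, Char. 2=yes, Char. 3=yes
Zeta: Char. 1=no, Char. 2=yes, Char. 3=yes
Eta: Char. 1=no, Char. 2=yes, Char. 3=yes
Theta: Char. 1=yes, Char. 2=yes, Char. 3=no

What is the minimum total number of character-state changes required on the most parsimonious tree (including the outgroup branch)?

3

Character polarity is set by the outgroup: the derived state is whichever differs from the outgroup's state, so for Char. 1 the derived state is 'no', and for the remaining characters it is 'yes'.
Only Eta and Zeta show the derived state 'no' for Char. 1, supporting them as a clade.
Char. 2: derived state 'yes' in Beta, Eta, Theta, and Zeta only — synapomorphy for {Beta, Eta, Theta, Zeta}.
Only Beta, Eta, and Zeta show the derived state 'yes' for Char. 3, supporting them as a clade.
Most parsimonious ingroup topology: (Delta,((Beta,(Zeta,Eta)),Theta)).
Changes per character on this tree: Char. 1: 1; Char. 2: 1; Char. 3: 1.
Total = 3.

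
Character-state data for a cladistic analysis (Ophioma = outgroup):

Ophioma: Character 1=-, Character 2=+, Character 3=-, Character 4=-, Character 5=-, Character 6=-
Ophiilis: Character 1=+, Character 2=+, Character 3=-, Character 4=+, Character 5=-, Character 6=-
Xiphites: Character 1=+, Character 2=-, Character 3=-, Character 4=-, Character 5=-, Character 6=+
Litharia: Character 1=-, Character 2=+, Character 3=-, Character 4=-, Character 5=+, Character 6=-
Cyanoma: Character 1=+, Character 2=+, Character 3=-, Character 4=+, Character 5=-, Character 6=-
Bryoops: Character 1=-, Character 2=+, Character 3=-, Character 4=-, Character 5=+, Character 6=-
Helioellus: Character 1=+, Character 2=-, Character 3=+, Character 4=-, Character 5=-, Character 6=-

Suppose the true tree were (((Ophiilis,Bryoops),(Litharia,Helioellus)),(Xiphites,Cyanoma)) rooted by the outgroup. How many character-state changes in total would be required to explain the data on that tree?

Map each character onto (((Ophiilis,Bryoops),(Litharia,Helioellus)),(Xiphites,Cyanoma)) (rooted by Ophioma) and count the minimum state changes it requires (Fitch parsimony):
Character 1: 3; Character 2: 2; Character 3: 1; Character 4: 2; Character 5: 2; Character 6: 1.
Total tree length = 11.

11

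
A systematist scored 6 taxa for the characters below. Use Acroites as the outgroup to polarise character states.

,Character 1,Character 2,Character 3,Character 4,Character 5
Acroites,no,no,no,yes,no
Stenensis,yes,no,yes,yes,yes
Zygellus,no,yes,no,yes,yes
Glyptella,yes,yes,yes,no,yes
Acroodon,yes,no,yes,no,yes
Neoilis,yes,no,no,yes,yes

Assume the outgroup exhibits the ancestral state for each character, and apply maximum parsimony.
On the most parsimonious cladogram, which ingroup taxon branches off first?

Zygellus

Character polarity is set by the outgroup: the derived state is whichever differs from the outgroup's state, so for Character 4 the derived state is 'no', and for the remaining characters it is 'yes'.
Character 1: derived state 'yes' in Acroodon, Glyptella, Neoilis, and Stenensis only — synapomorphy for {Acroodon, Glyptella, Neoilis, Stenensis}.
Character 2 groups Glyptella and Zygellus, which is incompatible with the clades supported by the remaining characters; treating it as convergent (homoplasy) costs fewer steps than any alternative tree.
Only Acroodon, Glyptella, and Stenensis show the derived state 'yes' for Character 3, supporting them as a clade.
Character 4: derived state 'no' in Acroodon and Glyptella only — synapomorphy for {Acroodon, Glyptella}.
Character 5 (derived state 'yes') is shared by all ingroup taxa — unites the whole ingroup.
Most parsimonious ingroup topology: (((Stenensis,(Glyptella,Acroodon)),Neoilis),Zygellus).
Zygellus is sister to the clade containing all other ingroup taxa, so it is the earliest-diverging (most basal) ingroup lineage.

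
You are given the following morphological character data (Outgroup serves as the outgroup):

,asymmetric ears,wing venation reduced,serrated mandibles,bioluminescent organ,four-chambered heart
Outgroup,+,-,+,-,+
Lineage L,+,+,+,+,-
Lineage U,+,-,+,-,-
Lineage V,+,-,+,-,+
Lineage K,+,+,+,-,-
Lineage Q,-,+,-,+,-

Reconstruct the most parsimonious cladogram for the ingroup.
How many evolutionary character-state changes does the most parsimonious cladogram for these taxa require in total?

5

Character polarity is set by the outgroup: the derived state is whichever differs from the outgroup's state, so for asymmetric ears, serrated mandibles, four-chambered heart the derived state is '-', and for the remaining characters it is '+'.
asymmetric ears (derived state '-') is unique to Lineage Q (autapomorphy; uninformative for grouping).
Only Lineage K, Lineage L, and Lineage Q show the derived state '+' for wing venation reduced, supporting them as a clade.
serrated mandibles (derived state '-') is unique to Lineage Q (autapomorphy; uninformative for grouping).
bioluminescent organ (derived state '+') is shared by Lineage L and Lineage Q — a synapomorphy uniting that clade.
four-chambered heart: derived state '-' in Lineage K, Lineage L, Lineage Q, and Lineage U only — synapomorphy for {Lineage K, Lineage L, Lineage Q, Lineage U}.
Most parsimonious ingroup topology: ((((Lineage L,Lineage Q),Lineage K),Lineage U),Lineage V).
Changes per character on this tree: asymmetric ears: 1; wing venation reduced: 1; serrated mandibles: 1; bioluminescent organ: 1; four-chambered heart: 1.
Total = 5.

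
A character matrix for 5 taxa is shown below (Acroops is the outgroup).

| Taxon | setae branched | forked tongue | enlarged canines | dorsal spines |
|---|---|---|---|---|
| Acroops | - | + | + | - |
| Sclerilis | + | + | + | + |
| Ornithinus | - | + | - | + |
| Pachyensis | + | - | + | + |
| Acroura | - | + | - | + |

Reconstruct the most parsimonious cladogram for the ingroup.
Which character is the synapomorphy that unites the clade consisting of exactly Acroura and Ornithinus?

enlarged canines

Character polarity is set by the outgroup: the derived state is whichever differs from the outgroup's state, so for forked tongue, enlarged canines the derived state is '-', and for the remaining characters it is '+'.
setae branched: derived state '+' in Pachyensis and Sclerilis only — synapomorphy for {Pachyensis, Sclerilis}.
forked tongue (derived state '-') is unique to Pachyensis (autapomorphy; uninformative for grouping).
enlarged canines (derived state '-') is shared by Acroura and Ornithinus — a synapomorphy uniting that clade.
All ingroup taxa share the derived state '+' for dorsal spines; it defines the ingroup but does not resolve relationships within it.
Most parsimonious ingroup topology: ((Sclerilis,Pachyensis),(Ornithinus,Acroura)).
The clade {Acroura, Ornithinus} is supported by enlarged canines: its derived state '-' occurs in exactly those taxa and in no other taxon (including the outgroup).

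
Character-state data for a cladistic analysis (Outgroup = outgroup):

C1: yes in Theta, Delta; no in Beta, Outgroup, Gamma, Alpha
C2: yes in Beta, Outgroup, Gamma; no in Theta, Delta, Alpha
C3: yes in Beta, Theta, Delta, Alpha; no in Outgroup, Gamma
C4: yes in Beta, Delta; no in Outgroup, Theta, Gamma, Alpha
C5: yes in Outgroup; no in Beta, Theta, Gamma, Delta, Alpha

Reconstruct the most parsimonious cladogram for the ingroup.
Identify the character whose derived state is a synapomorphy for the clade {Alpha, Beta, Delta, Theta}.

C3

Character polarity is set by the outgroup: the derived state is whichever differs from the outgroup's state, so for C2, C5 the derived state is 'no', and for the remaining characters it is 'yes'.
C1: derived state 'yes' in Delta and Theta only — synapomorphy for {Delta, Theta}.
Only Alpha, Delta, and Theta show the derived state 'no' for C2, supporting them as a clade.
C3: derived state 'yes' in Alpha, Beta, Delta, and Theta only — synapomorphy for {Alpha, Beta, Delta, Theta}.
C4 (state 'yes') occurs in Beta and Delta but conflicts with the nesting implied by the other characters — most parsimoniously interpreted as homoplasy.
All ingroup taxa share the derived state 'no' for C5; it defines the ingroup but does not resolve relationships within it.
Most parsimonious ingroup topology: (((Alpha,(Theta,Delta)),Beta),Gamma).
The clade {Alpha, Beta, Delta, Theta} is supported by C3: its derived state 'yes' occurs in exactly those taxa and in no other taxon (including the outgroup).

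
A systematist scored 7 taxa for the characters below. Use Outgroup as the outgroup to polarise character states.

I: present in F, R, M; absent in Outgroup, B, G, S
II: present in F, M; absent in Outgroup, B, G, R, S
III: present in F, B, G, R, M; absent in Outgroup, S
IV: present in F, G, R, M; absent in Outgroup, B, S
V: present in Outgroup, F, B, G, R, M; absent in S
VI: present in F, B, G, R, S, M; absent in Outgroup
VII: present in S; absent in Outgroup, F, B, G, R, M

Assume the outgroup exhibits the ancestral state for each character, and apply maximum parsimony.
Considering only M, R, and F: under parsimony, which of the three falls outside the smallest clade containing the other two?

Character polarity is set by the outgroup: the derived state is whichever differs from the outgroup's state, so for V the derived state is 'absent', and for the remaining characters it is 'present'.
I: derived state 'present' in F, M, and R only — synapomorphy for {F, M, R}.
Only F and M show the derived state 'present' for II, supporting them as a clade.
III (derived state 'present') is shared by B, F, G, M, and R — a synapomorphy uniting that clade.
IV (derived state 'present') is shared by F, G, M, and R — a synapomorphy uniting that clade.
V (derived state 'absent') is unique to S (autapomorphy; uninformative for grouping).
VI (derived state 'present') is shared by all ingroup taxa — unites the whole ingroup.
VII (derived state 'present') is unique to S (autapomorphy; uninformative for grouping).
Most parsimonious ingroup topology: (((((F,M),R),G),B),S).
F and M share a more recent common ancestor with each other than either does with R, so R is the least closely related of the three.

R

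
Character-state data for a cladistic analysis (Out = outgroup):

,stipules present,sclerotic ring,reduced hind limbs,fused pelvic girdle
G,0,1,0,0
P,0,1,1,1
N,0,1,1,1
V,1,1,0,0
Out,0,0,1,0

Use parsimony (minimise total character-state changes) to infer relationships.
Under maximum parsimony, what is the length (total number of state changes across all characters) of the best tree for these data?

4

Character polarity is set by the outgroup: the derived state is whichever differs from the outgroup's state, so for reduced hind limbs the derived state is '0', and for the remaining characters it is '1'.
stipules present: derived state '1' in V only — an autapomorphy, so it tells us nothing about relationships among taxa.
sclerotic ring (derived state '1') is shared by all ingroup taxa — unites the whole ingroup.
reduced hind limbs: derived state '0' in G and V only — synapomorphy for {G, V}.
fused pelvic girdle: derived state '1' in N and P only — synapomorphy for {N, P}.
Most parsimonious ingroup topology: ((N,P),(V,G)).
Changes per character on this tree: stipules present: 1; sclerotic ring: 1; reduced hind limbs: 1; fused pelvic girdle: 1.
Total = 4.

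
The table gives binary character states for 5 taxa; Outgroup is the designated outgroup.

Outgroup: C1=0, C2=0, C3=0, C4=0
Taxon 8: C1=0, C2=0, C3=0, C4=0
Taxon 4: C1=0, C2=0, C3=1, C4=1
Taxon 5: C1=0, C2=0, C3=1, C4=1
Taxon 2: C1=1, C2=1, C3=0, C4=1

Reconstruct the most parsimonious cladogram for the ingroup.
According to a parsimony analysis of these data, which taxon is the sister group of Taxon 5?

The outgroup has state '0' for every character, so '1' is the derived state throughout.
C1 (derived state '1') is unique to Taxon 2 (autapomorphy; uninformative for grouping).
C2: derived state '1' in Taxon 2 only — an autapomorphy, so it tells us nothing about relationships among taxa.
Only Taxon 4 and Taxon 5 show the derived state '1' for C3, supporting them as a clade.
Only Taxon 2, Taxon 4, and Taxon 5 show the derived state '1' for C4, supporting them as a clade.
Most parsimonious ingroup topology: (Taxon 8,((Taxon 4,Taxon 5),Taxon 2)).
Taxon 5 and Taxon 4 form a cherry on this tree, so they are sister taxa.

Taxon 4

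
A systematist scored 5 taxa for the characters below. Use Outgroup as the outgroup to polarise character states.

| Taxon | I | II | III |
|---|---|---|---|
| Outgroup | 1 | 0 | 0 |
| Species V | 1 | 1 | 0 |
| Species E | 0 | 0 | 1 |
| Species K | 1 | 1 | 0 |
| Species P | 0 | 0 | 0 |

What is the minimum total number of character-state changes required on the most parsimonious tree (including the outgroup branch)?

Character polarity is set by the outgroup: the derived state is whichever differs from the outgroup's state, so for I the derived state is '0', and for the remaining characters it is '1'.
Only Species E and Species P show the derived state '0' for I, supporting them as a clade.
Only Species K and Species V show the derived state '1' for II, supporting them as a clade.
III: derived state '1' in Species E only — an autapomorphy, so it tells us nothing about relationships among taxa.
Most parsimonious ingroup topology: ((Species V,Species K),(Species E,Species P)).
Changes per character on this tree: I: 1; II: 1; III: 1.
Total = 3.

3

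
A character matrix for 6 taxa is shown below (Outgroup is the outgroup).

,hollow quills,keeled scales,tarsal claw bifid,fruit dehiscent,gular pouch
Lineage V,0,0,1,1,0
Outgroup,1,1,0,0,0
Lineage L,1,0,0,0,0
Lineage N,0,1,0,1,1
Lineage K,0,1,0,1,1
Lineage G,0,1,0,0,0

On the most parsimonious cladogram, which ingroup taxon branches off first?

Character polarity is set by the outgroup: the derived state is whichever differs from the outgroup's state, so for hollow quills, keeled scales the derived state is '0', and for the remaining characters it is '1'.
Only Lineage G, Lineage K, Lineage N, and Lineage V show the derived state '0' for hollow quills, supporting them as a clade.
keeled scales (state '0') occurs in Lineage L and Lineage V but conflicts with the nesting implied by the other characters — most parsimoniously interpreted as homoplasy.
tarsal claw bifid (derived state '1') is unique to Lineage V (autapomorphy; uninformative for grouping).
fruit dehiscent (derived state '1') is shared by Lineage K, Lineage N, and Lineage V — a synapomorphy uniting that clade.
gular pouch (derived state '1') is shared by Lineage K and Lineage N — a synapomorphy uniting that clade.
Most parsimonious ingroup topology: ((Lineage G,((Lineage K,Lineage N),Lineage V)),Lineage L).
Lineage L is sister to the clade containing all other ingroup taxa, so it is the earliest-diverging (most basal) ingroup lineage.

Lineage L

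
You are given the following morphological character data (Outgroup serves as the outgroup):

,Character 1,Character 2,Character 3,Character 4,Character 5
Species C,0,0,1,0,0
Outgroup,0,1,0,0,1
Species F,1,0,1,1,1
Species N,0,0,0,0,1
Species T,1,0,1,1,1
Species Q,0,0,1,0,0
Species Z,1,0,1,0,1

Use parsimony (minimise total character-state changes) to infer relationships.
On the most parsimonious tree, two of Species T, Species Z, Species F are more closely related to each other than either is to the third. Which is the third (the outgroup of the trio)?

Character polarity is set by the outgroup: the derived state is whichever differs from the outgroup's state, so for Character 2, Character 5 the derived state is '0', and for the remaining characters it is '1'.
Character 1 (derived state '1') is shared by Species F, Species T, and Species Z — a synapomorphy uniting that clade.
All ingroup taxa share the derived state '0' for Character 2; it defines the ingroup but does not resolve relationships within it.
Only Species C, Species F, Species Q, Species T, and Species Z show the derived state '1' for Character 3, supporting them as a clade.
Only Species F and Species T show the derived state '1' for Character 4, supporting them as a clade.
Character 5 (derived state '0') is shared by Species C and Species Q — a synapomorphy uniting that clade.
Most parsimonious ingroup topology: (((Species C,Species Q),((Species T,Species F),Species Z)),Species N).
Species T and Species F share a more recent common ancestor with each other than either does with Species Z, so Species Z is the least closely related of the three.

Species Z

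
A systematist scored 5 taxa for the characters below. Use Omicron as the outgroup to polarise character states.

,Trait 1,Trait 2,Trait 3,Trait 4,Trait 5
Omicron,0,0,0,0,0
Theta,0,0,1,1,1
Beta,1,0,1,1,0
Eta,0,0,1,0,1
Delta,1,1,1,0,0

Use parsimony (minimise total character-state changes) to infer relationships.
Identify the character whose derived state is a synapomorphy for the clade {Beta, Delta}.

Trait 1

The outgroup has state '0' for every character, so '1' is the derived state throughout.
Only Beta and Delta show the derived state '1' for Trait 1, supporting them as a clade.
Trait 2 (derived state '1') is unique to Delta (autapomorphy; uninformative for grouping).
All ingroup taxa share the derived state '1' for Trait 3; it defines the ingroup but does not resolve relationships within it.
Trait 4 (state '1') occurs in Beta and Theta but conflicts with the nesting implied by the other characters — most parsimoniously interpreted as homoplasy.
Trait 5 (derived state '1') is shared by Eta and Theta — a synapomorphy uniting that clade.
Most parsimonious ingroup topology: ((Theta,Eta),(Beta,Delta)).
The clade {Beta, Delta} is supported by Trait 1: its derived state '1' occurs in exactly those taxa and in no other taxon (including the outgroup).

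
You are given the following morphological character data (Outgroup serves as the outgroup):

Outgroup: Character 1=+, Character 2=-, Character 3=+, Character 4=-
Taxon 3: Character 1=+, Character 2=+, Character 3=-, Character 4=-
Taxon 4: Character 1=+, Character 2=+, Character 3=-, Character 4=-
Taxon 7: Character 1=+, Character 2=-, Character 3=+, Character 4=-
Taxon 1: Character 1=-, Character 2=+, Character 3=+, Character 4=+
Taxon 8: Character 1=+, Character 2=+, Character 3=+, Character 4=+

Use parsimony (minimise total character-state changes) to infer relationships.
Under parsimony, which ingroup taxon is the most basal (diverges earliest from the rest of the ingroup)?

Character polarity is set by the outgroup: the derived state is whichever differs from the outgroup's state, so for Character 1, Character 3 the derived state is '-', and for the remaining characters it is '+'.
Character 1 (derived state '-') is unique to Taxon 1 (autapomorphy; uninformative for grouping).
Only Taxon 1, Taxon 3, Taxon 4, and Taxon 8 show the derived state '+' for Character 2, supporting them as a clade.
Only Taxon 3 and Taxon 4 show the derived state '-' for Character 3, supporting them as a clade.
Character 4: derived state '+' in Taxon 1 and Taxon 8 only — synapomorphy for {Taxon 1, Taxon 8}.
Most parsimonious ingroup topology: (((Taxon 3,Taxon 4),(Taxon 1,Taxon 8)),Taxon 7).
Taxon 7 is sister to the clade containing all other ingroup taxa, so it is the earliest-diverging (most basal) ingroup lineage.

Taxon 7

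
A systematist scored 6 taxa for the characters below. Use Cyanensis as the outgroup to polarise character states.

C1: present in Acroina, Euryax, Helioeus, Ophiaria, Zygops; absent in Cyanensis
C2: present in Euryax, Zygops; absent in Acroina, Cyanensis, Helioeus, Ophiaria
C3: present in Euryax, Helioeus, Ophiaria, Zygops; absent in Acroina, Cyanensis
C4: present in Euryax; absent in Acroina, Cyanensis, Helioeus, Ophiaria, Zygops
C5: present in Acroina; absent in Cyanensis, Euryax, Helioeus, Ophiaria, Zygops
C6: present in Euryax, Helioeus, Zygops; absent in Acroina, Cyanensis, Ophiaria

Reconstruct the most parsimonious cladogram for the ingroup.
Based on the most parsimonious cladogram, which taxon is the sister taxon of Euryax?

The outgroup has state 'absent' for every character, so 'present' is the derived state throughout.
C1 (derived state 'present') is shared by all ingroup taxa — unites the whole ingroup.
C2: derived state 'present' in Euryax and Zygops only — synapomorphy for {Euryax, Zygops}.
Only Euryax, Helioeus, Ophiaria, and Zygops show the derived state 'present' for C3, supporting them as a clade.
C4: derived state 'present' in Euryax only — an autapomorphy, so it tells us nothing about relationships among taxa.
C5 (derived state 'present') is unique to Acroina (autapomorphy; uninformative for grouping).
Only Euryax, Helioeus, and Zygops show the derived state 'present' for C6, supporting them as a clade.
Most parsimonious ingroup topology: ((((Zygops,Euryax),Helioeus),Ophiaria),Acroina).
Euryax and Zygops form a cherry on this tree, so they are sister taxa.

Zygops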